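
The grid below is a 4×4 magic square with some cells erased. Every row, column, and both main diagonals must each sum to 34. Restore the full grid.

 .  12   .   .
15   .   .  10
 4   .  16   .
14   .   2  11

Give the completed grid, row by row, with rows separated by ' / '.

1 12 13 8 / 15 6 3 10 / 4 9 16 5 / 14 7 2 11

From row 4, 34 − (14 + 2 + 11) gives (4,2) = 7.
Column 1 must total 34; the given cells sum to 33, so (1,1) = 1.
From main diagonal, 34 − (1 + 16 + 11) gives (2,2) = 6.
Row 2 must total 34; the given cells sum to 31, so (2,3) = 3.
Column 2 needs 34; the known cells sum to 25, so (3,2) = 9.
From column 3, 34 − (3 + 16 + 2) gives (1,3) = 13.
Anti-diagonal must total 34; the given cells sum to 26, so (1,4) = 8.
Row 3 must total 34; the given cells sum to 29, so (3,4) = 5.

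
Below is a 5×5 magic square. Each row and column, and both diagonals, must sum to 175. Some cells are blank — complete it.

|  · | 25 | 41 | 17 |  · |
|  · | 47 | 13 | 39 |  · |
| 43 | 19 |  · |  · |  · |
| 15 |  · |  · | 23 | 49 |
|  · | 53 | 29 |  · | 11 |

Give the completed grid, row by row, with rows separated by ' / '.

Using column 2: 25 + 47 + 19 + 53 + ? → (4,2) = 175 − 144 = 31.
From row 4, 175 − (15 + 31 + 23 + 49) gives (4,3) = 57.
The remaining cell in column 3 is (3,3) = 175 − 140 = 35.
Using main diagonal: 47 + 35 + 23 + 11 + ? → (1,1) = 175 − 116 = 59.
Row 1 must total 175; the given cells sum to 142, so (1,5) = 33.
Anti-diagonal needs 175; the known cells sum to 138, so (5,1) = 37.
From row 5, 175 − (37 + 53 + 29 + 11) gives (5,4) = 45.
The remaining cell in column 1 is (2,1) = 175 − 154 = 21.
The remaining cell in column 4 is (3,4) = 175 − 124 = 51.
Row 2 must total 175; the given cells sum to 120, so (2,5) = 55.
Row 3: 43 + 19 + 35 + 51 + ? = 175, so (3,5) = 27.

59 25 41 17 33 / 21 47 13 39 55 / 43 19 35 51 27 / 15 31 57 23 49 / 37 53 29 45 11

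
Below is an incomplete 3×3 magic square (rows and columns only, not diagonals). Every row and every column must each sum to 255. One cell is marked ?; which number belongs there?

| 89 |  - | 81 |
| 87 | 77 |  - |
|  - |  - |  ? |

Row 1 must total 255; the given cells sum to 170, so (1,2) = 85.
Using row 2: 87 + 77 + ? → (2,3) = 255 − 164 = 91.
The remaining cell in column 1 is (3,1) = 255 − 176 = 79.
The remaining cell in column 2 is (3,2) = 255 − 162 = 93.
The remaining cell in column 3 is (3,3) = 255 − 172 = 83.

83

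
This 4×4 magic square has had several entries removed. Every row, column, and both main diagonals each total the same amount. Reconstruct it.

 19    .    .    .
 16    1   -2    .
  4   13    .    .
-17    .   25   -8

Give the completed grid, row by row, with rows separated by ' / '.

19 -14 -11 28 / 16 1 -2 7 / 4 13 10 -5 / -17 22 25 -8

Column 1 is already complete: 19 + 16 + 4 + -17 = 22, so that is the magic constant.
Row 2 needs 22; the known cells sum to 15, so (2,4) = 7.
Row 4: -17 + 25 + (-8) + ? = 22, so (4,2) = 22.
Column 2 must total 22; the given cells sum to 36, so (1,2) = -14.
Main diagonal: 19 + 1 + (-8) + ? = 22, so (3,3) = 10.
Anti-diagonal needs 22; the known cells sum to -6, so (1,4) = 28.
Row 1: 19 + (-14) + 28 + ? = 22, so (1,3) = -11.
Using row 3: 4 + 13 + 10 + ? → (3,4) = 22 − 27 = -5.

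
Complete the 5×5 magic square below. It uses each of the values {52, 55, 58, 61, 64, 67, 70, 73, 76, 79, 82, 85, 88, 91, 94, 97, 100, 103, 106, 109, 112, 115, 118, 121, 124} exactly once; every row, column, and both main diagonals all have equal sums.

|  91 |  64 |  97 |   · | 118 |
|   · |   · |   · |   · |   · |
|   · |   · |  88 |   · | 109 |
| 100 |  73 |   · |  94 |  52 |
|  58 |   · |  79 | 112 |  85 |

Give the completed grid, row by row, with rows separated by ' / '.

The 25 entries sum to 2200, so each line sums to 2200/5 = 440.
The remaining cell in row 1 is (1,4) = 440 − 370 = 70.
Row 4 must total 440; the given cells sum to 319, so (4,3) = 121.
Row 5 must total 440; the given cells sum to 334, so (5,2) = 106.
The remaining cell in column 3 is (2,3) = 440 − 385 = 55.
Using column 5: 118 + 109 + 52 + 85 + ? → (2,5) = 440 − 364 = 76.
Main diagonal needs 440; the known cells sum to 358, so (2,2) = 82.
Anti-diagonal: 118 + 88 + 73 + 58 + ? = 440, so (2,4) = 103.
Using row 2: 82 + 55 + 103 + 76 + ? → (2,1) = 440 − 316 = 124.
The remaining cell in column 1 is (3,1) = 440 − 373 = 67.
The remaining cell in column 2 is (3,2) = 440 − 325 = 115.
Column 4: 70 + 103 + 94 + 112 + ? = 440, so (3,4) = 61.

91 64 97 70 118 / 124 82 55 103 76 / 67 115 88 61 109 / 100 73 121 94 52 / 58 106 79 112 85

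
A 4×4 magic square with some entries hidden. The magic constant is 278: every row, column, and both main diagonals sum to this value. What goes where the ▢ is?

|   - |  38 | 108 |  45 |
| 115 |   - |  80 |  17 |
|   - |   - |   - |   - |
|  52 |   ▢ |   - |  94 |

73

From row 1, 278 − (38 + 108 + 45) gives (1,1) = 87.
Row 2: 115 + 80 + 17 + ? = 278, so (2,2) = 66.
Column 1 needs 278; the known cells sum to 254, so (3,1) = 24.
Column 4: 45 + 17 + 94 + ? = 278, so (3,4) = 122.
Using main diagonal: 87 + 66 + 94 + ? → (3,3) = 278 − 247 = 31.
The remaining cell in anti-diagonal is (3,2) = 278 − 177 = 101.
Using column 2: 38 + 66 + 101 + ? → (4,2) = 278 − 205 = 73.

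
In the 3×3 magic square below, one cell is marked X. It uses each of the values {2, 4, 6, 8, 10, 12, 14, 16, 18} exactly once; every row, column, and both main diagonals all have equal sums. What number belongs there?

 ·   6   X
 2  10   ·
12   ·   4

The 9 entries sum to 90, so each line sums to 90/3 = 30.
Row 2: 2 + 10 + ? = 30, so (2,3) = 18.
Row 3 must total 30; the given cells sum to 16, so (3,2) = 14.
From column 1, 30 − (2 + 12) gives (1,1) = 16.
From column 3, 30 − (18 + 4) gives (1,3) = 8.

8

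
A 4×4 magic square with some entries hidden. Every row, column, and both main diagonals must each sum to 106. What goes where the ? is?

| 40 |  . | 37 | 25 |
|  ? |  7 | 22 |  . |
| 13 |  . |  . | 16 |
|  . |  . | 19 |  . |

Row 1 needs 106; the known cells sum to 102, so (1,2) = 4.
From column 3, 106 − (37 + 22 + 19) gives (3,3) = 28.
Main diagonal must total 106; the given cells sum to 75, so (4,4) = 31.
Row 3 needs 106; the known cells sum to 57, so (3,2) = 49.
Column 2 needs 106; the known cells sum to 60, so (4,2) = 46.
Using column 4: 25 + 16 + 31 + ? → (2,4) = 106 − 72 = 34.
Using anti-diagonal: 25 + 22 + 49 + ? → (4,1) = 106 − 96 = 10.
Row 2 must total 106; the given cells sum to 63, so (2,1) = 43.

43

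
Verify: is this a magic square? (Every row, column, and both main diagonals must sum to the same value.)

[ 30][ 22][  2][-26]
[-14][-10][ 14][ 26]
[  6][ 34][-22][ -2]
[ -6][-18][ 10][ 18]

Row 1: 30 + 22 + 2 + (-26) = 28.
Row 2: -14 + (-10) + 14 + 26 = 16.
Row 3: 6 + 34 + (-22) + (-2) = 16.
Row 4: -6 + (-18) + 10 + 18 = 4.
Column 1: 30 + (-14) + 6 + (-6) = 16.
Column 2: 22 + (-10) + 34 + (-18) = 28.
Column 3: 2 + 14 + (-22) + 10 = 4.
Column 4: -26 + 26 + (-2) + 18 = 16.
Main diagonal: 30 + (-10) + (-22) + 18 = 16.
Anti-diagonal: -26 + 14 + 34 + (-6) = 16.

No — column 3 sums to 4 but column 4 sums to 16.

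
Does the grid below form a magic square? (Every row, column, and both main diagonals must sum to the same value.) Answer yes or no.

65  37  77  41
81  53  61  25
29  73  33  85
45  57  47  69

No — row 3 sums to 220 but row 4 sums to 218.

Row 1: 65 + 37 + 77 + 41 = 220.
Row 2: 81 + 53 + 61 + 25 = 220.
Row 3: 29 + 73 + 33 + 85 = 220.
Row 4: 45 + 57 + 47 + 69 = 218.
Column 1: 65 + 81 + 29 + 45 = 220.
Column 2: 37 + 53 + 73 + 57 = 220.
Column 3: 77 + 61 + 33 + 47 = 218.
Column 4: 41 + 25 + 85 + 69 = 220.
Main diagonal: 65 + 53 + 33 + 69 = 220.
Anti-diagonal: 41 + 61 + 73 + 45 = 220.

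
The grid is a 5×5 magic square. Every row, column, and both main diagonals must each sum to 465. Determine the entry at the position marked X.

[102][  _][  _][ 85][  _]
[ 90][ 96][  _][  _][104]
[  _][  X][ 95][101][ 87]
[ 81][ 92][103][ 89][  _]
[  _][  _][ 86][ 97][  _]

84

Row 4: 81 + 92 + 103 + 89 + ? = 465, so (4,5) = 100.
Column 4 must total 465; the given cells sum to 372, so (2,4) = 93.
From main diagonal, 465 − (102 + 96 + 95 + 89) gives (5,5) = 83.
Row 2 needs 465; the known cells sum to 383, so (2,3) = 82.
Column 3: 82 + 95 + 103 + 86 + ? = 465, so (1,3) = 99.
Column 5: 104 + 87 + 100 + 83 + ? = 465, so (1,5) = 91.
Using anti-diagonal: 91 + 93 + 95 + 92 + ? → (5,1) = 465 − 371 = 94.
Row 1 needs 465; the known cells sum to 377, so (1,2) = 88.
From row 5, 465 − (94 + 86 + 97 + 83) gives (5,2) = 105.
The remaining cell in column 1 is (3,1) = 465 − 367 = 98.
Column 2 needs 465; the known cells sum to 381, so (3,2) = 84.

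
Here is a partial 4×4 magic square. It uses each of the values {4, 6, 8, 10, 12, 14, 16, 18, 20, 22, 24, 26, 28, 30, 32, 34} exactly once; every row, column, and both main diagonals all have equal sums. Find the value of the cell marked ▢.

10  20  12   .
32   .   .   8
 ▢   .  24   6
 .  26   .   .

30

The 16 entries sum to 304, so each line sums to 304/4 = 76.
Row 1 needs 76; the known cells sum to 42, so (1,4) = 34.
Using column 4: 34 + 8 + 6 + ? → (4,4) = 76 − 48 = 28.
The remaining cell in main diagonal is (2,2) = 76 − 62 = 14.
From row 2, 76 − (32 + 14 + 8) gives (2,3) = 22.
Using column 2: 20 + 14 + 26 + ? → (3,2) = 76 − 60 = 16.
Column 3: 12 + 22 + 24 + ? = 76, so (4,3) = 18.
Anti-diagonal needs 76; the known cells sum to 72, so (4,1) = 4.
Row 3 needs 76; the known cells sum to 46, so (3,1) = 30.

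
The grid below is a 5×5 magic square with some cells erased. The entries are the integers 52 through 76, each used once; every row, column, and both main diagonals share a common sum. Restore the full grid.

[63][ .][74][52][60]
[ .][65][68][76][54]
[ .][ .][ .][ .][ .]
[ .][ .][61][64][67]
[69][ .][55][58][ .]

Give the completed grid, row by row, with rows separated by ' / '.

The entries are 52 through 76, which sum to 1600, so each line sums to 1600/5 = 320.
From row 1, 320 − (63 + 74 + 52 + 60) gives (1,2) = 71.
Row 2 must total 320; the given cells sum to 263, so (2,1) = 57.
Column 3: 74 + 68 + 61 + 55 + ? = 320, so (3,3) = 62.
The remaining cell in column 4 is (3,4) = 320 − 250 = 70.
From main diagonal, 320 − (63 + 65 + 62 + 64) gives (5,5) = 66.
Using anti-diagonal: 60 + 76 + 62 + 69 + ? → (4,2) = 320 − 267 = 53.
From row 4, 320 − (53 + 61 + 64 + 67) gives (4,1) = 75.
Row 5 must total 320; the given cells sum to 248, so (5,2) = 72.
Column 1 needs 320; the known cells sum to 264, so (3,1) = 56.
From column 2, 320 − (71 + 65 + 53 + 72) gives (3,2) = 59.
The remaining cell in column 5 is (3,5) = 320 − 247 = 73.

63 71 74 52 60 / 57 65 68 76 54 / 56 59 62 70 73 / 75 53 61 64 67 / 69 72 55 58 66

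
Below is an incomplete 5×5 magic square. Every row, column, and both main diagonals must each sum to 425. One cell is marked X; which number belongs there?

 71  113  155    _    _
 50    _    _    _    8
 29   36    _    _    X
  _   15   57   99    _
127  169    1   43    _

Row 5 must total 425; the given cells sum to 340, so (5,5) = 85.
Column 1 must total 425; the given cells sum to 277, so (4,1) = 148.
Column 2: 113 + 36 + 15 + 169 + ? = 425, so (2,2) = 92.
Main diagonal must total 425; the given cells sum to 347, so (3,3) = 78.
Using row 4: 148 + 15 + 57 + 99 + ? → (4,5) = 425 − 319 = 106.
The remaining cell in column 3 is (2,3) = 425 − 291 = 134.
Row 2 must total 425; the given cells sum to 284, so (2,4) = 141.
The remaining cell in anti-diagonal is (1,5) = 425 − 361 = 64.
Row 1 must total 425; the given cells sum to 403, so (1,4) = 22.
Column 4: 22 + 141 + 99 + 43 + ? = 425, so (3,4) = 120.
The remaining cell in column 5 is (3,5) = 425 − 263 = 162.

162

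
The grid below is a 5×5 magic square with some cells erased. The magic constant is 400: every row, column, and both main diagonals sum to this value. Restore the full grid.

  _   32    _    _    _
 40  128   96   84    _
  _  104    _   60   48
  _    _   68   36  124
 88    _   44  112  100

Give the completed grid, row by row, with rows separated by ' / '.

64 32 120 108 76 / 40 128 96 84 52 / 116 104 72 60 48 / 92 80 68 36 124 / 88 56 44 112 100

Row 2 must total 400; the given cells sum to 348, so (2,5) = 52.
Row 5 must total 400; the given cells sum to 344, so (5,2) = 56.
From column 2, 400 − (32 + 128 + 104 + 56) gives (4,2) = 80.
The remaining cell in column 4 is (1,4) = 400 − 292 = 108.
Column 5 must total 400; the given cells sum to 324, so (1,5) = 76.
Anti-diagonal must total 400; the given cells sum to 328, so (3,3) = 72.
Row 3 needs 400; the known cells sum to 284, so (3,1) = 116.
Row 4: 80 + 68 + 36 + 124 + ? = 400, so (4,1) = 92.
Column 1 needs 400; the known cells sum to 336, so (1,1) = 64.
From column 3, 400 − (96 + 72 + 68 + 44) gives (1,3) = 120.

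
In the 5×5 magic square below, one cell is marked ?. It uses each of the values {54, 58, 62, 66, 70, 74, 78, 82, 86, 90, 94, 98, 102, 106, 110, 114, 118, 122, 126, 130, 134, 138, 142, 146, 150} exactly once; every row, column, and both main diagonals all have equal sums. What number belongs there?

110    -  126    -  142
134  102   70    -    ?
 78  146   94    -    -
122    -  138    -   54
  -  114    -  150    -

The 25 entries sum to 2550, so each line sums to 2550/5 = 510.
Column 1: 110 + 134 + 78 + 122 + ? = 510, so (5,1) = 66.
Column 3 must total 510; the given cells sum to 428, so (5,3) = 82.
Row 5 must total 510; the given cells sum to 412, so (5,5) = 98.
Main diagonal needs 510; the known cells sum to 404, so (4,4) = 106.
Row 4 must total 510; the given cells sum to 420, so (4,2) = 90.
Column 2: 102 + 146 + 90 + 114 + ? = 510, so (1,2) = 58.
From anti-diagonal, 510 − (142 + 94 + 90 + 66) gives (2,4) = 118.
The remaining cell in row 1 is (1,4) = 510 − 436 = 74.
Using row 2: 134 + 102 + 70 + 118 + ? → (2,5) = 510 − 424 = 86.

86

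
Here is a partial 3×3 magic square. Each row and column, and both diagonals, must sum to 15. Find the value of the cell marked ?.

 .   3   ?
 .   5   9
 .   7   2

The remaining cell in row 2 is (2,1) = 15 − 14 = 1.
Row 3: 7 + 2 + ? = 15, so (3,1) = 6.
Column 1: 1 + 6 + ? = 15, so (1,1) = 8.
Column 3 needs 15; the known cells sum to 11, so (1,3) = 4.

4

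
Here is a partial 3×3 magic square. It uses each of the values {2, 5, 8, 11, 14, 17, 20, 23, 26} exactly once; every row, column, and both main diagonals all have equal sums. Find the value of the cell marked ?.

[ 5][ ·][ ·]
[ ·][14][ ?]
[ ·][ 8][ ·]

The 9 entries sum to 126, so each line sums to 126/3 = 42.
From column 2, 42 − (14 + 8) gives (1,2) = 20.
From main diagonal, 42 − (5 + 14) gives (3,3) = 23.
Row 1 needs 42; the known cells sum to 25, so (1,3) = 17.
Row 3: 8 + 23 + ? = 42, so (3,1) = 11.
Using column 1: 5 + 11 + ? → (2,1) = 42 − 16 = 26.
Column 3 must total 42; the given cells sum to 40, so (2,3) = 2.

2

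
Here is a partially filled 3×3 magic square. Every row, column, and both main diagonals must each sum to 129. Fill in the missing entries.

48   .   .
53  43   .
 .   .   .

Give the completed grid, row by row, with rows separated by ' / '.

48 23 58 / 53 43 33 / 28 63 38

Row 2 must total 129; the given cells sum to 96, so (2,3) = 33.
Column 1 must total 129; the given cells sum to 101, so (3,1) = 28.
The remaining cell in main diagonal is (3,3) = 129 − 91 = 38.
Anti-diagonal must total 129; the given cells sum to 71, so (1,3) = 58.
Row 1 must total 129; the given cells sum to 106, so (1,2) = 23.
Row 3: 28 + 38 + ? = 129, so (3,2) = 63.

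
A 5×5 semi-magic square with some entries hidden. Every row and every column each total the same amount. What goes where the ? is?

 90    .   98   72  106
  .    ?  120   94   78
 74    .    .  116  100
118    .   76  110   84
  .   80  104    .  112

86

Column 5 is complete and sums to 480; that is the magic constant.
Row 1: 90 + 98 + 72 + 106 + ? = 480, so (1,2) = 114.
Using row 4: 118 + 76 + 110 + 84 + ? → (4,2) = 480 − 388 = 92.
Column 3 needs 480; the known cells sum to 398, so (3,3) = 82.
Using column 4: 72 + 94 + 116 + 110 + ? → (5,4) = 480 − 392 = 88.
Row 3: 74 + 82 + 116 + 100 + ? = 480, so (3,2) = 108.
From row 5, 480 − (80 + 104 + 88 + 112) gives (5,1) = 96.
Column 1 must total 480; the given cells sum to 378, so (2,1) = 102.
Column 2: 114 + 108 + 92 + 80 + ? = 480, so (2,2) = 86.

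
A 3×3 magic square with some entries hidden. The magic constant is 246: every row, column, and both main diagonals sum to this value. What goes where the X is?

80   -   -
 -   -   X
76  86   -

74

Using row 3: 76 + 86 + ? → (3,3) = 246 − 162 = 84.
Column 1: 80 + 76 + ? = 246, so (2,1) = 90.
Main diagonal needs 246; the known cells sum to 164, so (2,2) = 82.
The remaining cell in anti-diagonal is (1,3) = 246 − 158 = 88.
Row 1: 80 + 88 + ? = 246, so (1,2) = 78.
From row 2, 246 − (90 + 82) gives (2,3) = 74.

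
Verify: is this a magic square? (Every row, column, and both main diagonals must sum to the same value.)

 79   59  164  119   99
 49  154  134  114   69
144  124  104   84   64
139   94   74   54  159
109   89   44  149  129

Row 1: 79 + 59 + 164 + 119 + 99 = 520.
Row 2: 49 + 154 + 134 + 114 + 69 = 520.
Row 3: 144 + 124 + 104 + 84 + 64 = 520.
Row 4: 139 + 94 + 74 + 54 + 159 = 520.
Row 5: 109 + 89 + 44 + 149 + 129 = 520.
Column 1: 79 + 49 + 144 + 139 + 109 = 520.
Column 2: 59 + 154 + 124 + 94 + 89 = 520.
Column 3: 164 + 134 + 104 + 74 + 44 = 520.
Column 4: 119 + 114 + 84 + 54 + 149 = 520.
Column 5: 99 + 69 + 64 + 159 + 129 = 520.
Main diagonal: 79 + 154 + 104 + 54 + 129 = 520.
Anti-diagonal: 99 + 114 + 104 + 94 + 109 = 520.
All lines sum to 520.

Yes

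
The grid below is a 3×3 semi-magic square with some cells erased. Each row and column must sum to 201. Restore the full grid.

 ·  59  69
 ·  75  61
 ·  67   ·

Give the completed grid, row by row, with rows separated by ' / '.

Row 1 must total 201; the given cells sum to 128, so (1,1) = 73.
From row 2, 201 − (75 + 61) gives (2,1) = 65.
The remaining cell in column 1 is (3,1) = 201 − 138 = 63.
From column 3, 201 − (69 + 61) gives (3,3) = 71.

73 59 69 / 65 75 61 / 63 67 71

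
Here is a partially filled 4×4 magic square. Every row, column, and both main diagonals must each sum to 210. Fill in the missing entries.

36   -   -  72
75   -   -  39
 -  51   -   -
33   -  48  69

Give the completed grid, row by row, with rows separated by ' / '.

Row 4 must total 210; the given cells sum to 150, so (4,2) = 60.
Column 1 must total 210; the given cells sum to 144, so (3,1) = 66.
Column 4: 72 + 39 + 69 + ? = 210, so (3,4) = 30.
Anti-diagonal: 72 + 51 + 33 + ? = 210, so (2,3) = 54.
From row 2, 210 − (75 + 54 + 39) gives (2,2) = 42.
Row 3 needs 210; the known cells sum to 147, so (3,3) = 63.
Using column 2: 42 + 51 + 60 + ? → (1,2) = 210 − 153 = 57.
Column 3: 54 + 63 + 48 + ? = 210, so (1,3) = 45.

36 57 45 72 / 75 42 54 39 / 66 51 63 30 / 33 60 48 69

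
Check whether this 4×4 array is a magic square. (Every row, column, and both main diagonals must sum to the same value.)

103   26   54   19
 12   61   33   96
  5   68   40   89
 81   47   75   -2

No — column 1 sums to 201 but column 4 sums to 202.

Row 1: 103 + 26 + 54 + 19 = 202.
Row 2: 12 + 61 + 33 + 96 = 202.
Row 3: 5 + 68 + 40 + 89 = 202.
Row 4: 81 + 47 + 75 + (-2) = 201.
Column 1: 103 + 12 + 5 + 81 = 201.
Column 2: 26 + 61 + 68 + 47 = 202.
Column 3: 54 + 33 + 40 + 75 = 202.
Column 4: 19 + 96 + 89 + (-2) = 202.
Main diagonal: 103 + 61 + 40 + (-2) = 202.
Anti-diagonal: 19 + 33 + 68 + 81 = 201.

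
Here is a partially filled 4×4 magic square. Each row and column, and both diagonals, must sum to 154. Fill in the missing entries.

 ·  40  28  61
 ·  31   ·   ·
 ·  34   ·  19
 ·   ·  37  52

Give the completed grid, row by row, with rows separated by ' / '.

Row 1 needs 154; the known cells sum to 129, so (1,1) = 25.
From column 2, 154 − (40 + 31 + 34) gives (4,2) = 49.
From column 4, 154 − (61 + 19 + 52) gives (2,4) = 22.
Main diagonal: 25 + 31 + 52 + ? = 154, so (3,3) = 46.
Using row 3: 34 + 46 + 19 + ? → (3,1) = 154 − 99 = 55.
Row 4 needs 154; the known cells sum to 138, so (4,1) = 16.
Column 1 needs 154; the known cells sum to 96, so (2,1) = 58.
The remaining cell in column 3 is (2,3) = 154 − 111 = 43.

25 40 28 61 / 58 31 43 22 / 55 34 46 19 / 16 49 37 52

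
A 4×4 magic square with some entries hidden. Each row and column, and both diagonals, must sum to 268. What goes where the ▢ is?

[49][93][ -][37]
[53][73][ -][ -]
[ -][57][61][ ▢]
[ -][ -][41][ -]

Row 1 must total 268; the given cells sum to 179, so (1,3) = 89.
From column 2, 268 − (93 + 73 + 57) gives (4,2) = 45.
Column 3 needs 268; the known cells sum to 191, so (2,3) = 77.
Main diagonal must total 268; the given cells sum to 183, so (4,4) = 85.
Anti-diagonal must total 268; the given cells sum to 171, so (4,1) = 97.
Row 2 must total 268; the given cells sum to 203, so (2,4) = 65.
The remaining cell in column 1 is (3,1) = 268 − 199 = 69.
Column 4 needs 268; the known cells sum to 187, so (3,4) = 81.

81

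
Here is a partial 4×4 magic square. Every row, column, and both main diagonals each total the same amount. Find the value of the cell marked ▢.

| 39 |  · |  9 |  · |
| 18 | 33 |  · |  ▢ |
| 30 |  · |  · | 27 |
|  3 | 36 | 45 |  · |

Column 1 is complete and sums to 90; that is the magic constant.
Row 4: 3 + 36 + 45 + ? = 90, so (4,4) = 6.
Main diagonal must total 90; the given cells sum to 78, so (3,3) = 12.
Using row 3: 30 + 12 + 27 + ? → (3,2) = 90 − 69 = 21.
Column 2: 33 + 21 + 36 + ? = 90, so (1,2) = 0.
From column 3, 90 − (9 + 12 + 45) gives (2,3) = 24.
Anti-diagonal: 24 + 21 + 3 + ? = 90, so (1,4) = 42.
The remaining cell in row 2 is (2,4) = 90 − 75 = 15.

15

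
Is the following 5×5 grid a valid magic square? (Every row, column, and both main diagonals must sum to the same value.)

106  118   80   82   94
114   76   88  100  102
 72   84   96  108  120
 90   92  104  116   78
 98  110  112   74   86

Row 1: 106 + 118 + 80 + 82 + 94 = 480.
Row 2: 114 + 76 + 88 + 100 + 102 = 480.
Row 3: 72 + 84 + 96 + 108 + 120 = 480.
Row 4: 90 + 92 + 104 + 116 + 78 = 480.
Row 5: 98 + 110 + 112 + 74 + 86 = 480.
Column 1: 106 + 114 + 72 + 90 + 98 = 480.
Column 2: 118 + 76 + 84 + 92 + 110 = 480.
Column 3: 80 + 88 + 96 + 104 + 112 = 480.
Column 4: 82 + 100 + 108 + 116 + 74 = 480.
Column 5: 94 + 102 + 120 + 78 + 86 = 480.
Main diagonal: 106 + 76 + 96 + 116 + 86 = 480.
Anti-diagonal: 94 + 100 + 96 + 92 + 98 = 480.
All lines sum to 480.

Yes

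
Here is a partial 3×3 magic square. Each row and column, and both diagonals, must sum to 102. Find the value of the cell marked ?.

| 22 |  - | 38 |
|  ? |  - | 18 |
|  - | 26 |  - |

50

Row 1: 22 + 38 + ? = 102, so (1,2) = 42.
The remaining cell in column 2 is (2,2) = 102 − 68 = 34.
Column 3: 38 + 18 + ? = 102, so (3,3) = 46.
Using anti-diagonal: 38 + 34 + ? → (3,1) = 102 − 72 = 30.
Using row 2: 34 + 18 + ? → (2,1) = 102 − 52 = 50.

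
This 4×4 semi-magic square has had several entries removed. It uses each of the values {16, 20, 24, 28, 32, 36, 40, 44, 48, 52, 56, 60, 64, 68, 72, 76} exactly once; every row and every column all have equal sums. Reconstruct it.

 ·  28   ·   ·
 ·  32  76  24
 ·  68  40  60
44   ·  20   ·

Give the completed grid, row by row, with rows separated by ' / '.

72 28 48 36 / 52 32 76 24 / 16 68 40 60 / 44 56 20 64

The 16 entries sum to 736, so each line sums to 736/4 = 184.
The remaining cell in row 2 is (2,1) = 184 − 132 = 52.
Row 3: 68 + 40 + 60 + ? = 184, so (3,1) = 16.
Column 1 must total 184; the given cells sum to 112, so (1,1) = 72.
The remaining cell in column 2 is (4,2) = 184 − 128 = 56.
Column 3: 76 + 40 + 20 + ? = 184, so (1,3) = 48.
Using row 1: 72 + 28 + 48 + ? → (1,4) = 184 − 148 = 36.
Row 4 needs 184; the known cells sum to 120, so (4,4) = 64.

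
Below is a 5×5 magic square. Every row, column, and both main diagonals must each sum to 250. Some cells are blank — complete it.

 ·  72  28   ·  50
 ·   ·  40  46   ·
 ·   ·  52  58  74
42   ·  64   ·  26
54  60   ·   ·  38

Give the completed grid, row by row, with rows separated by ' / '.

Column 3: 28 + 40 + 52 + 64 + ? = 250, so (5,3) = 66.
Using column 5: 50 + 74 + 26 + 38 + ? → (2,5) = 250 − 188 = 62.
The remaining cell in anti-diagonal is (4,2) = 250 − 202 = 48.
Row 4 needs 250; the known cells sum to 180, so (4,4) = 70.
The remaining cell in row 5 is (5,4) = 250 − 218 = 32.
Column 4 needs 250; the known cells sum to 206, so (1,4) = 44.
Using row 1: 72 + 28 + 44 + 50 + ? → (1,1) = 250 − 194 = 56.
Main diagonal: 56 + 52 + 70 + 38 + ? = 250, so (2,2) = 34.
Row 2 needs 250; the known cells sum to 182, so (2,1) = 68.
From column 1, 250 − (56 + 68 + 42 + 54) gives (3,1) = 30.
Column 2: 72 + 34 + 48 + 60 + ? = 250, so (3,2) = 36.

56 72 28 44 50 / 68 34 40 46 62 / 30 36 52 58 74 / 42 48 64 70 26 / 54 60 66 32 38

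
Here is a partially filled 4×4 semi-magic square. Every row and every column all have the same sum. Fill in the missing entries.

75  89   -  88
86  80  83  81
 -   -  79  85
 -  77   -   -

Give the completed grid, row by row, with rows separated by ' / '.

75 89 78 88 / 86 80 83 81 / 82 84 79 85 / 87 77 90 76

Row 2 is already complete: 86 + 80 + 83 + 81 = 330, so that is the magic constant.
Row 1 must total 330; the given cells sum to 252, so (1,3) = 78.
The remaining cell in column 2 is (3,2) = 330 − 246 = 84.
From column 3, 330 − (78 + 83 + 79) gives (4,3) = 90.
Column 4 must total 330; the given cells sum to 254, so (4,4) = 76.
The remaining cell in row 3 is (3,1) = 330 − 248 = 82.
From row 4, 330 − (77 + 90 + 76) gives (4,1) = 87.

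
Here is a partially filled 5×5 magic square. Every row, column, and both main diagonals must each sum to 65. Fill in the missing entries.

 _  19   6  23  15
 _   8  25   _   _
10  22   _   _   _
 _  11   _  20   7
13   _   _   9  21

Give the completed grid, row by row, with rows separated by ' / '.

2 19 6 23 15 / 16 8 25 12 4 / 10 22 14 1 18 / 24 11 3 20 7 / 13 5 17 9 21

Row 1 must total 65; the given cells sum to 63, so (1,1) = 2.
Column 2 must total 65; the given cells sum to 60, so (5,2) = 5.
Using main diagonal: 2 + 8 + 20 + 21 + ? → (3,3) = 65 − 51 = 14.
Anti-diagonal needs 65; the known cells sum to 53, so (2,4) = 12.
Row 5 needs 65; the known cells sum to 48, so (5,3) = 17.
Column 3 must total 65; the given cells sum to 62, so (4,3) = 3.
Column 4: 23 + 12 + 20 + 9 + ? = 65, so (3,4) = 1.
Row 3 must total 65; the given cells sum to 47, so (3,5) = 18.
Row 4 needs 65; the known cells sum to 41, so (4,1) = 24.
From column 1, 65 − (2 + 10 + 24 + 13) gives (2,1) = 16.
Column 5 must total 65; the given cells sum to 61, so (2,5) = 4.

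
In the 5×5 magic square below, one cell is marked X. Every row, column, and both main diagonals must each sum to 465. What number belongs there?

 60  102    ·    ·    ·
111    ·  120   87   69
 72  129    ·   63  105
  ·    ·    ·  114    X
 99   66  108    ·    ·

81

From row 2, 465 − (111 + 120 + 87 + 69) gives (2,2) = 78.
Using row 3: 72 + 129 + 63 + 105 + ? → (3,3) = 465 − 369 = 96.
Column 1 needs 465; the known cells sum to 342, so (4,1) = 123.
Using column 2: 102 + 78 + 129 + 66 + ? → (4,2) = 465 − 375 = 90.
The remaining cell in main diagonal is (5,5) = 465 − 348 = 117.
Using anti-diagonal: 87 + 96 + 90 + 99 + ? → (1,5) = 465 − 372 = 93.
Using row 5: 99 + 66 + 108 + 117 + ? → (5,4) = 465 − 390 = 75.
Using column 4: 87 + 63 + 114 + 75 + ? → (1,4) = 465 − 339 = 126.
Column 5 must total 465; the given cells sum to 384, so (4,5) = 81.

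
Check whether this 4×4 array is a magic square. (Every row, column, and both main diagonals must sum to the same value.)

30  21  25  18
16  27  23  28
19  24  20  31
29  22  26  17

Row 1: 30 + 21 + 25 + 18 = 94.
Row 2: 16 + 27 + 23 + 28 = 94.
Row 3: 19 + 24 + 20 + 31 = 94.
Row 4: 29 + 22 + 26 + 17 = 94.
Column 1: 30 + 16 + 19 + 29 = 94.
Column 2: 21 + 27 + 24 + 22 = 94.
Column 3: 25 + 23 + 20 + 26 = 94.
Column 4: 18 + 28 + 31 + 17 = 94.
Main diagonal: 30 + 27 + 20 + 17 = 94.
Anti-diagonal: 18 + 23 + 24 + 29 = 94.
All lines sum to 94.

Yes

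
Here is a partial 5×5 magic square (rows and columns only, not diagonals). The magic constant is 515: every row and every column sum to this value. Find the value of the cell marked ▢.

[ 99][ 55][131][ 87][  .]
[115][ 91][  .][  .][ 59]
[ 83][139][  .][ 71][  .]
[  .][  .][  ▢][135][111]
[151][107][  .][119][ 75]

79

From row 1, 515 − (99 + 55 + 131 + 87) gives (1,5) = 143.
From row 5, 515 − (151 + 107 + 119 + 75) gives (5,3) = 63.
Column 1: 99 + 115 + 83 + 151 + ? = 515, so (4,1) = 67.
Column 2: 55 + 91 + 139 + 107 + ? = 515, so (4,2) = 123.
From column 4, 515 − (87 + 71 + 135 + 119) gives (2,4) = 103.
Column 5 needs 515; the known cells sum to 388, so (3,5) = 127.
Row 2: 115 + 91 + 103 + 59 + ? = 515, so (2,3) = 147.
Using row 3: 83 + 139 + 71 + 127 + ? → (3,3) = 515 − 420 = 95.
Row 4 needs 515; the known cells sum to 436, so (4,3) = 79.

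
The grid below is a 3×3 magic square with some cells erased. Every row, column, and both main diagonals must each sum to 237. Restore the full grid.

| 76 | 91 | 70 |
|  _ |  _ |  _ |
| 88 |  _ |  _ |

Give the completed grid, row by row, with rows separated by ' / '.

The remaining cell in column 1 is (2,1) = 237 − 164 = 73.
Anti-diagonal must total 237; the given cells sum to 158, so (2,2) = 79.
Row 2 needs 237; the known cells sum to 152, so (2,3) = 85.
The remaining cell in column 2 is (3,2) = 237 − 170 = 67.
Column 3 needs 237; the known cells sum to 155, so (3,3) = 82.

76 91 70 / 73 79 85 / 88 67 82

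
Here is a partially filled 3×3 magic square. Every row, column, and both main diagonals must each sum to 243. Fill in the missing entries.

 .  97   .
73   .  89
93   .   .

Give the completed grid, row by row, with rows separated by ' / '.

77 97 69 / 73 81 89 / 93 65 85

Using row 2: 73 + 89 + ? → (2,2) = 243 − 162 = 81.
The remaining cell in column 1 is (1,1) = 243 − 166 = 77.
Column 2 needs 243; the known cells sum to 178, so (3,2) = 65.
Main diagonal: 77 + 81 + ? = 243, so (3,3) = 85.
Anti-diagonal needs 243; the known cells sum to 174, so (1,3) = 69.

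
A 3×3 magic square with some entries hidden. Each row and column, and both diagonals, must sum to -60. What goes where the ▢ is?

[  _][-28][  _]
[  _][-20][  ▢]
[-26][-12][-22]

Main diagonal: -20 + (-22) + ? = -60, so (1,1) = -18.
Anti-diagonal must total -60; the given cells sum to -46, so (1,3) = -14.
The remaining cell in column 1 is (2,1) = -60 − (-44) = -16.
Column 3 must total -60; the given cells sum to -36, so (2,3) = -24.

-24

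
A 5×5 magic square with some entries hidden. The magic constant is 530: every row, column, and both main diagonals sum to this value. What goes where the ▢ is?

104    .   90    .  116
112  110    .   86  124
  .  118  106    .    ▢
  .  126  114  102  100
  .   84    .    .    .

Row 2: 112 + 110 + 86 + 124 + ? = 530, so (2,3) = 98.
Row 4 needs 530; the known cells sum to 442, so (4,1) = 88.
From column 2, 530 − (110 + 118 + 126 + 84) gives (1,2) = 92.
From column 3, 530 − (90 + 98 + 106 + 114) gives (5,3) = 122.
Main diagonal must total 530; the given cells sum to 422, so (5,5) = 108.
Anti-diagonal needs 530; the known cells sum to 434, so (5,1) = 96.
Row 1 must total 530; the given cells sum to 402, so (1,4) = 128.
Row 5 must total 530; the given cells sum to 410, so (5,4) = 120.
The remaining cell in column 1 is (3,1) = 530 − 400 = 130.
Column 4 needs 530; the known cells sum to 436, so (3,4) = 94.
Column 5: 116 + 124 + 100 + 108 + ? = 530, so (3,5) = 82.

82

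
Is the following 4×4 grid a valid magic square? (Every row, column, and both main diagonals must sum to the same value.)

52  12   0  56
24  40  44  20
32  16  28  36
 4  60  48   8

No — row 4 sums to 120 but row 2 sums to 128.

Row 1: 52 + 12 + 0 + 56 = 120.
Row 2: 24 + 40 + 44 + 20 = 128.
Row 3: 32 + 16 + 28 + 36 = 112.
Row 4: 4 + 60 + 48 + 8 = 120.
Column 1: 52 + 24 + 32 + 4 = 112.
Column 2: 12 + 40 + 16 + 60 = 128.
Column 3: 0 + 44 + 28 + 48 = 120.
Column 4: 56 + 20 + 36 + 8 = 120.
Main diagonal: 52 + 40 + 28 + 8 = 128.
Anti-diagonal: 56 + 44 + 16 + 4 = 120.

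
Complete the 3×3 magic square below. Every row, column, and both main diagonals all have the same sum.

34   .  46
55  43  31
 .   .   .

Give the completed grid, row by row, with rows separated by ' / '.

34 49 46 / 55 43 31 / 40 37 52

Row 2 is already complete: 55 + 43 + 31 = 129, so that is the magic constant.
Row 1: 34 + 46 + ? = 129, so (1,2) = 49.
Column 1 must total 129; the given cells sum to 89, so (3,1) = 40.
Column 2 must total 129; the given cells sum to 92, so (3,2) = 37.
Column 3: 46 + 31 + ? = 129, so (3,3) = 52.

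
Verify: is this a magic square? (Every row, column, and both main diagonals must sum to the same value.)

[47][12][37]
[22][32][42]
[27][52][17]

Row 1: 47 + 12 + 37 = 96.
Row 2: 22 + 32 + 42 = 96.
Row 3: 27 + 52 + 17 = 96.
Column 1: 47 + 22 + 27 = 96.
Column 2: 12 + 32 + 52 = 96.
Column 3: 37 + 42 + 17 = 96.
Main diagonal: 47 + 32 + 17 = 96.
Anti-diagonal: 37 + 32 + 27 = 96.
All lines sum to 96.

Yes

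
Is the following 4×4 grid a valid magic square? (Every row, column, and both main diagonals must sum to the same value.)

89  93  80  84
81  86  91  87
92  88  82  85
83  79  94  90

Row 1: 89 + 93 + 80 + 84 = 346.
Row 2: 81 + 86 + 91 + 87 = 345.
Row 3: 92 + 88 + 82 + 85 = 347.
Row 4: 83 + 79 + 94 + 90 = 346.
Column 1: 89 + 81 + 92 + 83 = 345.
Column 2: 93 + 86 + 88 + 79 = 346.
Column 3: 80 + 91 + 82 + 94 = 347.
Column 4: 84 + 87 + 85 + 90 = 346.
Main diagonal: 89 + 86 + 82 + 90 = 347.
Anti-diagonal: 84 + 91 + 88 + 83 = 346.

No — column 3 sums to 347 but column 4 sums to 346.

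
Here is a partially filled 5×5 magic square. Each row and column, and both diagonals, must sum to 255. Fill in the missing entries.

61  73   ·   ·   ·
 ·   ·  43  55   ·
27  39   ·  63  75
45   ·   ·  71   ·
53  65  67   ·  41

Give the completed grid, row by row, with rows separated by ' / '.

61 73 35 37 49 / 69 31 43 55 57 / 27 39 51 63 75 / 45 47 59 71 33 / 53 65 67 29 41

Row 3 must total 255; the given cells sum to 204, so (3,3) = 51.
From row 5, 255 − (53 + 65 + 67 + 41) gives (5,4) = 29.
Column 1: 61 + 27 + 45 + 53 + ? = 255, so (2,1) = 69.
Column 4 needs 255; the known cells sum to 218, so (1,4) = 37.
Using main diagonal: 61 + 51 + 71 + 41 + ? → (2,2) = 255 − 224 = 31.
Row 2: 69 + 31 + 43 + 55 + ? = 255, so (2,5) = 57.
Using column 2: 73 + 31 + 39 + 65 + ? → (4,2) = 255 − 208 = 47.
Anti-diagonal needs 255; the known cells sum to 206, so (1,5) = 49.
The remaining cell in row 1 is (1,3) = 255 − 220 = 35.
Column 3: 35 + 43 + 51 + 67 + ? = 255, so (4,3) = 59.
Using column 5: 49 + 57 + 75 + 41 + ? → (4,5) = 255 − 222 = 33.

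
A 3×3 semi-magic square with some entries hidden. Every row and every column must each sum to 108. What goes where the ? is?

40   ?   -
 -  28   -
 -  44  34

36

From row 3, 108 − (44 + 34) gives (3,1) = 30.
The remaining cell in column 1 is (2,1) = 108 − 70 = 38.
Column 2 must total 108; the given cells sum to 72, so (1,2) = 36.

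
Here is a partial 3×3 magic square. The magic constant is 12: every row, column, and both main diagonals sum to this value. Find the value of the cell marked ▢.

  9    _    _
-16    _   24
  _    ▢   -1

From row 2, 12 − (-16 + 24) gives (2,2) = 4.
Column 1: 9 + (-16) + ? = 12, so (3,1) = 19.
Column 3 needs 12; the known cells sum to 23, so (1,3) = -11.
From row 1, 12 − (9 + (-11)) gives (1,2) = 14.
From row 3, 12 − (19 + (-1)) gives (3,2) = -6.

-6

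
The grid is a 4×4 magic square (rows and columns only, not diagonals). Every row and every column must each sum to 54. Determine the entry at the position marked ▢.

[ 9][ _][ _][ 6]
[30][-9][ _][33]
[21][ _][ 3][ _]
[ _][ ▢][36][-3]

From row 2, 54 − (30 + (-9) + 33) gives (2,3) = 0.
From column 1, 54 − (9 + 30 + 21) gives (4,1) = -6.
The remaining cell in column 3 is (1,3) = 54 − 39 = 15.
From column 4, 54 − (6 + 33 + (-3)) gives (3,4) = 18.
Row 1 must total 54; the given cells sum to 30, so (1,2) = 24.
Row 3: 21 + 3 + 18 + ? = 54, so (3,2) = 12.
Row 4: -6 + 36 + (-3) + ? = 54, so (4,2) = 27.

27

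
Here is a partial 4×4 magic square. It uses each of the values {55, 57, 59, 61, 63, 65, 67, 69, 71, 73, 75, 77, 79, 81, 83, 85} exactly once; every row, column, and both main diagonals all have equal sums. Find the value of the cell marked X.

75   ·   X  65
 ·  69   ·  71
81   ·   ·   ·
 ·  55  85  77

57

The 16 entries sum to 1120, so each line sums to 1120/4 = 280.
Row 4 must total 280; the given cells sum to 217, so (4,1) = 63.
The remaining cell in column 1 is (2,1) = 280 − 219 = 61.
Column 4: 65 + 71 + 77 + ? = 280, so (3,4) = 67.
From main diagonal, 280 − (75 + 69 + 77) gives (3,3) = 59.
The remaining cell in row 2 is (2,3) = 280 − 201 = 79.
Row 3 needs 280; the known cells sum to 207, so (3,2) = 73.
From column 2, 280 − (69 + 73 + 55) gives (1,2) = 83.
Using column 3: 79 + 59 + 85 + ? → (1,3) = 280 − 223 = 57.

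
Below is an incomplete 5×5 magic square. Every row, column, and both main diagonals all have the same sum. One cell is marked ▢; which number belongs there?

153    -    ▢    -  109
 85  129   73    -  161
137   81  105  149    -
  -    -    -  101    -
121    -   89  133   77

Main diagonal is complete and sums to 565; that is the magic constant.
Row 2: 85 + 129 + 73 + 161 + ? = 565, so (2,4) = 117.
Row 3: 137 + 81 + 105 + 149 + ? = 565, so (3,5) = 93.
From row 5, 565 − (121 + 89 + 133 + 77) gives (5,2) = 145.
The remaining cell in column 1 is (4,1) = 565 − 496 = 69.
The remaining cell in column 4 is (1,4) = 565 − 500 = 65.
Column 5: 109 + 161 + 93 + 77 + ? = 565, so (4,5) = 125.
Using anti-diagonal: 109 + 117 + 105 + 121 + ? → (4,2) = 565 − 452 = 113.
Using row 4: 69 + 113 + 101 + 125 + ? → (4,3) = 565 − 408 = 157.
From column 2, 565 − (129 + 81 + 113 + 145) gives (1,2) = 97.
Column 3 needs 565; the known cells sum to 424, so (1,3) = 141.

141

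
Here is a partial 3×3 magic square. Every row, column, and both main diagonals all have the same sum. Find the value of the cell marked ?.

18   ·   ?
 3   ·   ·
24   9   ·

6

Column 1 is complete and sums to 45; that is the magic constant.
From row 3, 45 − (24 + 9) gives (3,3) = 12.
From main diagonal, 45 − (18 + 12) gives (2,2) = 15.
Anti-diagonal needs 45; the known cells sum to 39, so (1,3) = 6.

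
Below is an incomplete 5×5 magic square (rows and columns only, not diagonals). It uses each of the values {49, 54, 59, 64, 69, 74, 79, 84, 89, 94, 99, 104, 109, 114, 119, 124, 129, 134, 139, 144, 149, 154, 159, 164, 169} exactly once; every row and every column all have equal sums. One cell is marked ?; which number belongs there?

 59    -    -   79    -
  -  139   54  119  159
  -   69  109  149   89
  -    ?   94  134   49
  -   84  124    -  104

154

The 25 entries sum to 2725, so each line sums to 2725/5 = 545.
Row 2 must total 545; the given cells sum to 471, so (2,1) = 74.
Using row 3: 69 + 109 + 149 + 89 + ? → (3,1) = 545 − 416 = 129.
Column 3 must total 545; the given cells sum to 381, so (1,3) = 164.
Column 4: 79 + 119 + 149 + 134 + ? = 545, so (5,4) = 64.
Column 5 needs 545; the known cells sum to 401, so (1,5) = 144.
Row 1: 59 + 164 + 79 + 144 + ? = 545, so (1,2) = 99.
Row 5 must total 545; the given cells sum to 376, so (5,1) = 169.
Column 1: 59 + 74 + 129 + 169 + ? = 545, so (4,1) = 114.
Using column 2: 99 + 139 + 69 + 84 + ? → (4,2) = 545 − 391 = 154.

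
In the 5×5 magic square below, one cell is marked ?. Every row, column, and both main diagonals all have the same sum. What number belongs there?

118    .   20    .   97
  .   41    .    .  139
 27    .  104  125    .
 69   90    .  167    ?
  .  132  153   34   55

13

Main diagonal is complete and sums to 485; that is the magic constant.
Row 5: 132 + 153 + 34 + 55 + ? = 485, so (5,1) = 111.
Column 1: 118 + 27 + 69 + 111 + ? = 485, so (2,1) = 160.
Using anti-diagonal: 97 + 104 + 90 + 111 + ? → (2,4) = 485 − 402 = 83.
The remaining cell in row 2 is (2,3) = 485 − 423 = 62.
From column 3, 485 − (20 + 62 + 104 + 153) gives (4,3) = 146.
From column 4, 485 − (83 + 125 + 167 + 34) gives (1,4) = 76.
From row 1, 485 − (118 + 20 + 76 + 97) gives (1,2) = 174.
Row 4: 69 + 90 + 146 + 167 + ? = 485, so (4,5) = 13.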